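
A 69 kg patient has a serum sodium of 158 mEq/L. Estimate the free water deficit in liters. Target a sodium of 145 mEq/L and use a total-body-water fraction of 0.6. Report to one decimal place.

3.7 L

TBW = 0.6 · 69 = 41.4 L
Free water deficit = TBW · (Na/145 − 1)
= 41.4 · (158/145 − 1)
= 41.4 · 0.0897
= 3.71 L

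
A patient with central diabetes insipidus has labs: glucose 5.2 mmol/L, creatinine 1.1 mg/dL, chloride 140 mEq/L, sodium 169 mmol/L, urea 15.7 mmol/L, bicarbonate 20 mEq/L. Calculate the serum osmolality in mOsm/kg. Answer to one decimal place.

Calculated osmolality = 2·Na + glucose + urea
= 2·169 + 5.2 + 15.7
= 338 + 5.20 + 15.70
= 358.9 mOsm/kg

358.9 mOsm/kg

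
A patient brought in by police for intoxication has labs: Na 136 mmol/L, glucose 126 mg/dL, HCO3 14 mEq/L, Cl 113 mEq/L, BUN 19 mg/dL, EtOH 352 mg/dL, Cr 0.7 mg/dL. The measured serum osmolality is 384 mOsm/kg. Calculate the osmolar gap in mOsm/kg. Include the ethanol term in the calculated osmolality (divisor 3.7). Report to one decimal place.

3.1 mOsm/kg

Calculated osmolality = 2·Na + glucose/18 + BUN/2.8 + ethanol/3.7
= 2·136 + 126/18 + 19/2.8 + 352/3.7
= 272 + 7 + 6.79 + 95.14
= 380.93 mOsm/kg ≈ 380.9 mOsm/kg
Osmolar gap = measured − calculated = 384 − 380.9 = 3.1 mOsm/kg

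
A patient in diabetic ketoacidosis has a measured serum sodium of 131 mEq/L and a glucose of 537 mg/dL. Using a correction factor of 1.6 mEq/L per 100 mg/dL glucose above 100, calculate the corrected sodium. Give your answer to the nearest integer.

138 mEq/L

Corrected Na = measured Na + 1.6 · (glucose − 100)/100
= 131 + 1.6 · (537 − 100)/100
= 131 + 7
= 138 mEq/L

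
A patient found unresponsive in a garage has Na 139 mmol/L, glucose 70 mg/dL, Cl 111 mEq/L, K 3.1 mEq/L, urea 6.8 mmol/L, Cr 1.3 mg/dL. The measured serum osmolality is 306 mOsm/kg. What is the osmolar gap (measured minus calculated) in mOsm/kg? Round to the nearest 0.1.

17.3 mOsm/kg

Calculated osmolality = 2·Na + glucose/18 + urea
= 2·139 + 70/18 + 6.8
= 278 + 3.89 + 6.80
= 288.69 mOsm/kg ≈ 288.7 mOsm/kg
Osmolar gap = measured − calculated = 306 − 288.7 = 17.3 mOsm/kg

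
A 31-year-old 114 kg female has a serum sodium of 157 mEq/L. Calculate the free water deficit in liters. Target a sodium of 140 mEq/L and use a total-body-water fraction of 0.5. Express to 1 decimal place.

6.9 L

TBW = 0.5 · 114 = 57 L
Free water deficit = TBW · (Na/140 − 1)
= 57 · (157/140 − 1)
= 57 · 0.1214
= 6.92 L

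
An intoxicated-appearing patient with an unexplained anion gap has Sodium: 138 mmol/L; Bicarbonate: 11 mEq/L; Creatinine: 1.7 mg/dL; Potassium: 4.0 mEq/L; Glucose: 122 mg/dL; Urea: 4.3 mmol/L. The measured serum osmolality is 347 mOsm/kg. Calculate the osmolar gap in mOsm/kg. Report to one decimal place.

Calculated osmolality = 2·Na + glucose/18 + urea
= 2·138 + 122/18 + 4.3
= 276 + 6.78 + 4.30
= 287.08 mOsm/kg ≈ 287.1 mOsm/kg
Osmolar gap = measured − calculated = 347 − 287.1 = 59.9 mOsm/kg

59.9 mOsm/kg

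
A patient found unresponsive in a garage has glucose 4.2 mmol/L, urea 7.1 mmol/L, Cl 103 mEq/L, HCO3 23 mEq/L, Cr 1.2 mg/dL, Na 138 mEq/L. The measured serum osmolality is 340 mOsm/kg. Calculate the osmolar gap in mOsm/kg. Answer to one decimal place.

52.7 mOsm/kg

Calculated osmolality = 2·Na + glucose + urea
= 2·138 + 4.2 + 7.1
= 276 + 4.20 + 7.10
= 287.3 mOsm/kg ≈ 287.3 mOsm/kg
Osmolar gap = measured − calculated = 340 − 287.3 = 52.7 mOsm/kg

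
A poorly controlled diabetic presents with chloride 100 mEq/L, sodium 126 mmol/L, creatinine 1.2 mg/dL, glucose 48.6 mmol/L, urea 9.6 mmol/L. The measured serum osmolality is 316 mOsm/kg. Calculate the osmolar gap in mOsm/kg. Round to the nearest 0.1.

Calculated osmolality = 2·Na + glucose + urea
= 2·126 + 48.6 + 9.6
= 252 + 48.60 + 9.60
= 310.2 mOsm/kg ≈ 310.2 mOsm/kg
Osmolar gap = measured − calculated = 316 − 310.2 = 5.8 mOsm/kg

5.8 mOsm/kg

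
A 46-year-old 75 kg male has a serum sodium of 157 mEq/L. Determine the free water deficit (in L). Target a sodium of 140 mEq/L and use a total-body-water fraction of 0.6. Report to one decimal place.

5.5 L

TBW = 0.6 · 75 = 45 L
Free water deficit = TBW · (Na/140 − 1)
= 45 · (157/140 − 1)
= 45 · 0.1214
= 5.46 L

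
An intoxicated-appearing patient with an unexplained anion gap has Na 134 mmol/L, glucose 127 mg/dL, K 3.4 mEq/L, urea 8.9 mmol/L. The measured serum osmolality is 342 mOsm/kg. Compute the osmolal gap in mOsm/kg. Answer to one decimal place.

Calculated osmolality = 2·Na + glucose/18 + urea
= 2·134 + 127/18 + 8.9
= 268 + 7.06 + 8.90
= 283.96 mOsm/kg ≈ 284.0 mOsm/kg
Osmolar gap = measured − calculated = 342 − 284.0 = 58.0 mOsm/kg

58.0 mOsm/kg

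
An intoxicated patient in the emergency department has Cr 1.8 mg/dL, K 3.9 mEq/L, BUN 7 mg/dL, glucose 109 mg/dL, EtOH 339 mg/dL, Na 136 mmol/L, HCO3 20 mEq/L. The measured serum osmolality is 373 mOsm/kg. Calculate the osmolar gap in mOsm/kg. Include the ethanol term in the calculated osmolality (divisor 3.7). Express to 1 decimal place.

Calculated osmolality = 2·Na + glucose/18 + BUN/2.8 + ethanol/3.7
= 2·136 + 109/18 + 7/2.8 + 339/3.7
= 272 + 6.06 + 2.50 + 91.62
= 372.18 mOsm/kg ≈ 372.2 mOsm/kg
Osmolar gap = measured − calculated = 373 − 372.2 = 0.8 mOsm/kg

0.8 mOsm/kg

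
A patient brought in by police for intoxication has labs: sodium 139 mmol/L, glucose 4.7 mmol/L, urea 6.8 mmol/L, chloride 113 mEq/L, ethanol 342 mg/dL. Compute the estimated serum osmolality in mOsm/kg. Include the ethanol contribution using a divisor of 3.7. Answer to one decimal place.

381.9 mOsm/kg

Calculated osmolality = 2·Na + glucose + urea + ethanol/3.7
= 2·139 + 4.7 + 6.8 + 342/3.7
= 278 + 4.70 + 6.80 + 92.43
= 381.93 mOsm/kg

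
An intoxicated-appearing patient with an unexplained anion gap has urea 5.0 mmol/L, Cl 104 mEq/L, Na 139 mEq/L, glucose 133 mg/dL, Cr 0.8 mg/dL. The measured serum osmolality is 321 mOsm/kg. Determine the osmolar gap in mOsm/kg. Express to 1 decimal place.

30.6 mOsm/kg

Calculated osmolality = 2·Na + glucose/18 + urea
= 2·139 + 133/18 + 5
= 278 + 7.39 + 5
= 290.39 mOsm/kg ≈ 290.4 mOsm/kg
Osmolar gap = measured − calculated = 321 − 290.4 = 30.6 mOsm/kg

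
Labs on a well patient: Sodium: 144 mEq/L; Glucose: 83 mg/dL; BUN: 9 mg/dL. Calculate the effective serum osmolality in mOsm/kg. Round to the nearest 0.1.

292.6 mOsm/kg

Effective osmolality excludes urea (freely permeant across cell membranes):
2·Na + glucose/18
= 2·144 + 83/18
= 288 + 4.61
= 292.61 mOsm/kg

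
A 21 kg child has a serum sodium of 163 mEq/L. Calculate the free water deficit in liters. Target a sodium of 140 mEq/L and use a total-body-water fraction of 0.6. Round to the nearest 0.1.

TBW = 0.6 · 21 = 12.6 L
Free water deficit = TBW · (Na/140 − 1)
= 12.6 · (163/140 − 1)
= 12.6 · 0.1643
= 2.07 L

2.1 L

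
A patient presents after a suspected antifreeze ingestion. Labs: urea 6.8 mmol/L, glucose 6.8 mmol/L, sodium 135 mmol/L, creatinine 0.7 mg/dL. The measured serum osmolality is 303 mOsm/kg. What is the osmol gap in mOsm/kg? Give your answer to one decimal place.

19.4 mOsm/kg

Calculated osmolality = 2·Na + glucose + urea
= 2·135 + 6.8 + 6.8
= 270 + 6.80 + 6.80
= 283.6 mOsm/kg ≈ 283.6 mOsm/kg
Osmolar gap = measured − calculated = 303 − 283.6 = 19.4 mOsm/kg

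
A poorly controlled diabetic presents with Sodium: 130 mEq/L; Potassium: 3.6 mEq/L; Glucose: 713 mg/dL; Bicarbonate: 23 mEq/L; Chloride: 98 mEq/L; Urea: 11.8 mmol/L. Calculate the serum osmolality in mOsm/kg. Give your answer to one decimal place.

Calculated osmolality = 2·Na + glucose/18 + urea
= 2·130 + 713/18 + 11.8
= 260 + 39.61 + 11.80
= 311.41 mOsm/kg

311.4 mOsm/kg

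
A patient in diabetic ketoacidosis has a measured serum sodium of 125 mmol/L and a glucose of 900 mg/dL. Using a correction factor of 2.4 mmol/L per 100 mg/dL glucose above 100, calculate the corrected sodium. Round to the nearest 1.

144 mmol/L

Corrected Na = measured Na + 2.4 · (glucose − 100)/100
= 125 + 2.4 · (900 − 100)/100
= 125 + 19.2
= 144.2 mmol/L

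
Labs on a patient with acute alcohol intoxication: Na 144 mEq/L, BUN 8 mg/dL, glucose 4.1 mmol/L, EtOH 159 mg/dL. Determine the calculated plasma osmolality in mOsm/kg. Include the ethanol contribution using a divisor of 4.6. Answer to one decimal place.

329.5 mOsm/kg

Calculated osmolality = 2·Na + glucose + BUN/2.8 + ethanol/4.6
= 2·144 + 4.1 + 8/2.8 + 159/4.6
= 288 + 4.10 + 2.86 + 34.57
= 329.53 mOsm/kg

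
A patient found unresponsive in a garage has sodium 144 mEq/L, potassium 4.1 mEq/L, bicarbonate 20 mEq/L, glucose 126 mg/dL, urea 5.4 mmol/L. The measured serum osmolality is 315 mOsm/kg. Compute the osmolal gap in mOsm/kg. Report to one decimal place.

14.6 mOsm/kg

Calculated osmolality = 2·Na + glucose/18 + urea
= 2·144 + 126/18 + 5.4
= 288 + 7 + 5.40
= 300.4 mOsm/kg ≈ 300.4 mOsm/kg
Osmolar gap = measured − calculated = 315 − 300.4 = 14.6 mOsm/kg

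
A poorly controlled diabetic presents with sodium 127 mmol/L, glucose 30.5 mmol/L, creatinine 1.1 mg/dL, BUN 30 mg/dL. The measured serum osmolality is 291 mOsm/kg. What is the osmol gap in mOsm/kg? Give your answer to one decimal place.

Calculated osmolality = 2·Na + glucose + BUN/2.8
= 2·127 + 30.5 + 30/2.8
= 254 + 30.50 + 10.71
= 295.21 mOsm/kg ≈ 295.2 mOsm/kg
Osmolar gap = measured − calculated = 291 − 295.2 = -4.2 mOsm/kg

-4.2 mOsm/kg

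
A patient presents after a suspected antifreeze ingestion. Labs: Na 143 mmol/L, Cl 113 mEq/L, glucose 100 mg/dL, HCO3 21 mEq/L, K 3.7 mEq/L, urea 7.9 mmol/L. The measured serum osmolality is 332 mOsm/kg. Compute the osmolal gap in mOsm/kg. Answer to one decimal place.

32.5 mOsm/kg

Calculated osmolality = 2·Na + glucose/18 + urea
= 2·143 + 100/18 + 7.9
= 286 + 5.56 + 7.90
= 299.46 mOsm/kg ≈ 299.5 mOsm/kg
Osmolar gap = measured − calculated = 332 − 299.5 = 32.5 mOsm/kg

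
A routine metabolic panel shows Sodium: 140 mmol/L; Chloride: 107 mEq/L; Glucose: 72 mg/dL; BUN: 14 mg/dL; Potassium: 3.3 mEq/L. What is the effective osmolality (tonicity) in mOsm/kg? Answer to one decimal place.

Effective osmolality excludes urea (freely permeant across cell membranes):
2·Na + glucose/18
= 2·140 + 72/18
= 280 + 4
= 284 mOsm/kg

284.0 mOsm/kg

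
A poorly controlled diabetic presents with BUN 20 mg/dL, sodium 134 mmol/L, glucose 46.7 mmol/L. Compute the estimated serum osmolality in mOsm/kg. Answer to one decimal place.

321.8 mOsm/kg

Calculated osmolality = 2·Na + glucose + BUN/2.8
= 2·134 + 46.7 + 20/2.8
= 268 + 46.70 + 7.14
= 321.84 mOsm/kg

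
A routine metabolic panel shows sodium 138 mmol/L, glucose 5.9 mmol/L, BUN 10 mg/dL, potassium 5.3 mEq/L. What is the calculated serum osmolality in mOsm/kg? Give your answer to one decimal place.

Calculated osmolality = 2·Na + glucose + BUN/2.8
= 2·138 + 5.9 + 10/2.8
= 276 + 5.90 + 3.57
= 285.47 mOsm/kg

285.5 mOsm/kg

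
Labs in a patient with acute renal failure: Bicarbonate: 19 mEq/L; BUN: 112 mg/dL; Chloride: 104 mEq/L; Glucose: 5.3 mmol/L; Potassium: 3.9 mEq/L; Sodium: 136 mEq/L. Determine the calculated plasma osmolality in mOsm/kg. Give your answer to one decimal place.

Calculated osmolality = 2·Na + glucose + BUN/2.8
= 2·136 + 5.3 + 112/2.8
= 272 + 5.30 + 40
= 317.3 mOsm/kg

317.3 mOsm/kg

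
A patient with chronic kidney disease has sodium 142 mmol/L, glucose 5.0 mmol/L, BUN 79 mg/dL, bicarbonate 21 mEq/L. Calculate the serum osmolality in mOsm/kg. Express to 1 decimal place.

Calculated osmolality = 2·Na + glucose + BUN/2.8
= 2·142 + 5 + 79/2.8
= 284 + 5 + 28.21
= 317.21 mOsm/kg

317.2 mOsm/kg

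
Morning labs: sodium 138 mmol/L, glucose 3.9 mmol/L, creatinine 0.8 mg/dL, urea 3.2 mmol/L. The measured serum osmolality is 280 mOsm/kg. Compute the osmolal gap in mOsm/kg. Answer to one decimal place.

-3.1 mOsm/kg

Calculated osmolality = 2·Na + glucose + urea
= 2·138 + 3.9 + 3.2
= 276 + 3.90 + 3.20
= 283.1 mOsm/kg ≈ 283.1 mOsm/kg
Osmolar gap = measured − calculated = 280 − 283.1 = -3.1 mOsm/kg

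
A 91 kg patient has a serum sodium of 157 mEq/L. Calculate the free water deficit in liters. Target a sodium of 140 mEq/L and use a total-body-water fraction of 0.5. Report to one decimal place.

TBW = 0.5 · 91 = 45.5 L
Free water deficit = TBW · (Na/140 − 1)
= 45.5 · (157/140 − 1)
= 45.5 · 0.1214
= 5.52 L

5.5 L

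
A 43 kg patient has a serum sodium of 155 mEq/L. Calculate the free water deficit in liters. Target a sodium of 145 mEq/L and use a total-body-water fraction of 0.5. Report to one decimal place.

TBW = 0.5 · 43 = 21.5 L
Free water deficit = TBW · (Na/145 − 1)
= 21.5 · (155/145 − 1)
= 21.5 · 0.069
= 1.48 L

1.5 L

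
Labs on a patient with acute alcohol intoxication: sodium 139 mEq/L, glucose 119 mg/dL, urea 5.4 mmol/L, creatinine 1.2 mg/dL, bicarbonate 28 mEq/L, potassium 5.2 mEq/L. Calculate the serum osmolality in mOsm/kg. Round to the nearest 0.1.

290.0 mOsm/kg

Calculated osmolality = 2·Na + glucose/18 + urea
= 2·139 + 119/18 + 5.4
= 278 + 6.61 + 5.40
= 290.01 mOsm/kg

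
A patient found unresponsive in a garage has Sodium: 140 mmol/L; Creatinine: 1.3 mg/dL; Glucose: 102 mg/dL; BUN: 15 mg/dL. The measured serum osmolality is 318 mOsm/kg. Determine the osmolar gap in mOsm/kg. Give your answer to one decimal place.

27.0 mOsm/kg

Calculated osmolality = 2·Na + glucose/18 + BUN/2.8
= 2·140 + 102/18 + 15/2.8
= 280 + 5.67 + 5.36
= 291.03 mOsm/kg ≈ 291.0 mOsm/kg
Osmolar gap = measured − calculated = 318 − 291.0 = 27.0 mOsm/kg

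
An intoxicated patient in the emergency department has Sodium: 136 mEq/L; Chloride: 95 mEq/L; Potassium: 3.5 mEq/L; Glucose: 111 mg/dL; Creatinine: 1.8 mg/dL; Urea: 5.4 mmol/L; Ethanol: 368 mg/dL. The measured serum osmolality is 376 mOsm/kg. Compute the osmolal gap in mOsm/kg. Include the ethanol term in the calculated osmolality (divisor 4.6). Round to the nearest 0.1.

Calculated osmolality = 2·Na + glucose/18 + urea + ethanol/4.6
= 2·136 + 111/18 + 5.4 + 368/4.6
= 272 + 6.17 + 5.40 + 80
= 363.57 mOsm/kg ≈ 363.6 mOsm/kg
Osmolar gap = measured − calculated = 376 − 363.6 = 12.4 mOsm/kg

12.4 mOsm/kg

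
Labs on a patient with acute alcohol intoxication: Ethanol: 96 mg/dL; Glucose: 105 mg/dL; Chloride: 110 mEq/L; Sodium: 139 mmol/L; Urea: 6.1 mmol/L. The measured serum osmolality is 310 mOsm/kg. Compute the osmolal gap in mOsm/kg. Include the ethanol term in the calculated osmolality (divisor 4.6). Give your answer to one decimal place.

Calculated osmolality = 2·Na + glucose/18 + urea + ethanol/4.6
= 2·139 + 105/18 + 6.1 + 96/4.6
= 278 + 5.83 + 6.10 + 20.87
= 310.8 mOsm/kg ≈ 310.8 mOsm/kg
Osmolar gap = measured − calculated = 310 − 310.8 = -0.8 mOsm/kg

-0.8 mOsm/kg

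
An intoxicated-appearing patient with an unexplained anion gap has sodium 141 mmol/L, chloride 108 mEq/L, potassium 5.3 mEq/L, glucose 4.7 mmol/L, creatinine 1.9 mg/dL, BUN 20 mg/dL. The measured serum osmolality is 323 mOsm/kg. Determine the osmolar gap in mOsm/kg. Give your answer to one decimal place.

Calculated osmolality = 2·Na + glucose + BUN/2.8
= 2·141 + 4.7 + 20/2.8
= 282 + 4.70 + 7.14
= 293.84 mOsm/kg ≈ 293.8 mOsm/kg
Osmolar gap = measured − calculated = 323 − 293.8 = 29.2 mOsm/kg

29.2 mOsm/kg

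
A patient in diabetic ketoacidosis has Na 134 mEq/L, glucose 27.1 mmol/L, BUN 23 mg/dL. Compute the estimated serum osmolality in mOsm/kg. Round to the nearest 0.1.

Calculated osmolality = 2·Na + glucose + BUN/2.8
= 2·134 + 27.1 + 23/2.8
= 268 + 27.10 + 8.21
= 303.31 mOsm/kg

303.3 mOsm/kg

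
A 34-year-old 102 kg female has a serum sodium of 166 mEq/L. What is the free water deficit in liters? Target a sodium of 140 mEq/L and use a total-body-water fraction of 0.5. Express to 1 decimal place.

TBW = 0.5 · 102 = 51 L
Free water deficit = TBW · (Na/140 − 1)
= 51 · (166/140 − 1)
= 51 · 0.1857
= 9.47 L

9.5 L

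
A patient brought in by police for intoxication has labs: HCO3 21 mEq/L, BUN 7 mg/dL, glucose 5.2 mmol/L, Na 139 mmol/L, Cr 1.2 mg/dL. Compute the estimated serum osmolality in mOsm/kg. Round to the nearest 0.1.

285.7 mOsm/kg

Calculated osmolality = 2·Na + glucose + BUN/2.8
= 2·139 + 5.2 + 7/2.8
= 278 + 5.20 + 2.50
= 285.7 mOsm/kg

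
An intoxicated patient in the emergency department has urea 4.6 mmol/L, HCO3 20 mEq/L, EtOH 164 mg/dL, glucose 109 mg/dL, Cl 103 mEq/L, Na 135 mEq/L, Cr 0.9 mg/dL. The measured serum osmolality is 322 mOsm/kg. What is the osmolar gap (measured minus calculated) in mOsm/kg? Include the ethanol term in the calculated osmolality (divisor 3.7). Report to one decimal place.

Calculated osmolality = 2·Na + glucose/18 + urea + ethanol/3.7
= 2·135 + 109/18 + 4.6 + 164/3.7
= 270 + 6.06 + 4.60 + 44.32
= 324.98 mOsm/kg ≈ 325.0 mOsm/kg
Osmolar gap = measured − calculated = 322 − 325.0 = -3.0 mOsm/kg

-3.0 mOsm/kg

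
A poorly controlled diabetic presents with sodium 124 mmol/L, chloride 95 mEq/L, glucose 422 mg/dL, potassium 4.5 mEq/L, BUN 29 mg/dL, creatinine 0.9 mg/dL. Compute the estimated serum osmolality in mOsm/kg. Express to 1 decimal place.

281.8 mOsm/kg

Calculated osmolality = 2·Na + glucose/18 + BUN/2.8
= 2·124 + 422/18 + 29/2.8
= 248 + 23.44 + 10.36
= 281.8 mOsm/kg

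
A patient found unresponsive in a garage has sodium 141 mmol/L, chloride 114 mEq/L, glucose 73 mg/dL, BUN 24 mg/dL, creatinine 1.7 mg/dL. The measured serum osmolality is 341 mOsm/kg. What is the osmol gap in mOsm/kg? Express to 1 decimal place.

Calculated osmolality = 2·Na + glucose/18 + BUN/2.8
= 2·141 + 73/18 + 24/2.8
= 282 + 4.06 + 8.57
= 294.63 mOsm/kg ≈ 294.6 mOsm/kg
Osmolar gap = measured − calculated = 341 − 294.6 = 46.4 mOsm/kg

46.4 mOsm/kg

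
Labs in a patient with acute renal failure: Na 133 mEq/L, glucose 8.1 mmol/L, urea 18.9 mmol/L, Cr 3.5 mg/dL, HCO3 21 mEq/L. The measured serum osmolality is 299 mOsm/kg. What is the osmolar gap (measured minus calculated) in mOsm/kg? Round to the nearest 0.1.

Calculated osmolality = 2·Na + glucose + urea
= 2·133 + 8.1 + 18.9
= 266 + 8.10 + 18.90
= 293 mOsm/kg ≈ 293.0 mOsm/kg
Osmolar gap = measured − calculated = 299 − 293.0 = 6.0 mOsm/kg

6.0 mOsm/kg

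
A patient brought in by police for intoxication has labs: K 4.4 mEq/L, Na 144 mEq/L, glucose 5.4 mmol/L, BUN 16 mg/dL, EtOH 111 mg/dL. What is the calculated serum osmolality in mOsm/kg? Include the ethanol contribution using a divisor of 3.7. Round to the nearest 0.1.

Calculated osmolality = 2·Na + glucose + BUN/2.8 + ethanol/3.7
= 2·144 + 5.4 + 16/2.8 + 111/3.7
= 288 + 5.40 + 5.71 + 30
= 329.11 mOsm/kg

329.1 mOsm/kg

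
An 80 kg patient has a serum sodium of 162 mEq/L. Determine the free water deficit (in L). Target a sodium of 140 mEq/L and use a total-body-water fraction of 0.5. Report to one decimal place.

TBW = 0.5 · 80 = 40 L
Free water deficit = TBW · (Na/140 − 1)
= 40 · (162/140 − 1)
= 40 · 0.1571
= 6.28 L

6.3 L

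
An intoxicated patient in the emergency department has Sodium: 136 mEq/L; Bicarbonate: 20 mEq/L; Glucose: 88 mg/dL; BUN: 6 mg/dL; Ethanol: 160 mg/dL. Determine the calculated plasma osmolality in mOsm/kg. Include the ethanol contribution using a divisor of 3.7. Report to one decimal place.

Calculated osmolality = 2·Na + glucose/18 + BUN/2.8 + ethanol/3.7
= 2·136 + 88/18 + 6/2.8 + 160/3.7
= 272 + 4.89 + 2.14 + 43.24
= 322.27 mOsm/kg

322.3 mOsm/kg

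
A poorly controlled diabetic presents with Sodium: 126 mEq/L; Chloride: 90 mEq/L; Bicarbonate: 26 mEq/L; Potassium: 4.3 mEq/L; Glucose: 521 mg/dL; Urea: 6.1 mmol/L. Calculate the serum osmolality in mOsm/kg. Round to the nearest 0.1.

Calculated osmolality = 2·Na + glucose/18 + urea
= 2·126 + 521/18 + 6.1
= 252 + 28.94 + 6.10
= 287.04 mOsm/kg

287.0 mOsm/kg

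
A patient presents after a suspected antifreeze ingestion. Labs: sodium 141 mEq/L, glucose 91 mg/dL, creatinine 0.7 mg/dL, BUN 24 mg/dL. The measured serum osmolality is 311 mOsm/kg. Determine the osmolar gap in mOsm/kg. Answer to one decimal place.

15.4 mOsm/kg

Calculated osmolality = 2·Na + glucose/18 + BUN/2.8
= 2·141 + 91/18 + 24/2.8
= 282 + 5.06 + 8.57
= 295.63 mOsm/kg ≈ 295.6 mOsm/kg
Osmolar gap = measured − calculated = 311 − 295.6 = 15.4 mOsm/kg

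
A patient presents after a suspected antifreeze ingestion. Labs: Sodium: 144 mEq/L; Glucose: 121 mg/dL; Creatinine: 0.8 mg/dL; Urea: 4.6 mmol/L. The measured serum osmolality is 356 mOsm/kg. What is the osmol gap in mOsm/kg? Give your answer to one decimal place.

Calculated osmolality = 2·Na + glucose/18 + urea
= 2·144 + 121/18 + 4.6
= 288 + 6.72 + 4.60
= 299.32 mOsm/kg ≈ 299.3 mOsm/kg
Osmolar gap = measured − calculated = 356 − 299.3 = 56.7 mOsm/kg

56.7 mOsm/kg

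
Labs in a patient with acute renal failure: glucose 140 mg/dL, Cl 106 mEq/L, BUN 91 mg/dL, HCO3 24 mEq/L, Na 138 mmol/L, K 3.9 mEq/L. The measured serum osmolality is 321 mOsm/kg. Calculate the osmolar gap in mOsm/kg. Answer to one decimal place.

4.7 mOsm/kg

Calculated osmolality = 2·Na + glucose/18 + BUN/2.8
= 2·138 + 140/18 + 91/2.8
= 276 + 7.78 + 32.50
= 316.28 mOsm/kg ≈ 316.3 mOsm/kg
Osmolar gap = measured − calculated = 321 − 316.3 = 4.7 mOsm/kg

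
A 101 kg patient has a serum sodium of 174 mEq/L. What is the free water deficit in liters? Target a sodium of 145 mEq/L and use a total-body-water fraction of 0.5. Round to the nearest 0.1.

10.1 L

TBW = 0.5 · 101 = 50.5 L
Free water deficit = TBW · (Na/145 − 1)
= 50.5 · (174/145 − 1)
= 50.5 · 0.2
= 10.1 L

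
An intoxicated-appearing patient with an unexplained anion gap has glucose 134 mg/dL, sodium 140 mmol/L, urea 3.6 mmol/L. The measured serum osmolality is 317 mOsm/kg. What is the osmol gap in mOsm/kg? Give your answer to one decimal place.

Calculated osmolality = 2·Na + glucose/18 + urea
= 2·140 + 134/18 + 3.6
= 280 + 7.44 + 3.60
= 291.04 mOsm/kg ≈ 291.0 mOsm/kg
Osmolar gap = measured − calculated = 317 − 291.0 = 26.0 mOsm/kg

26.0 mOsm/kg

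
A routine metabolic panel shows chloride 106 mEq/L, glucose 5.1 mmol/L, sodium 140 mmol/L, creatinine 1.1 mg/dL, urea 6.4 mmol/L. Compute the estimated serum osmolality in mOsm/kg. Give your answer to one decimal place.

Calculated osmolality = 2·Na + glucose + urea
= 2·140 + 5.1 + 6.4
= 280 + 5.10 + 6.40
= 291.5 mOsm/kg

291.5 mOsm/kg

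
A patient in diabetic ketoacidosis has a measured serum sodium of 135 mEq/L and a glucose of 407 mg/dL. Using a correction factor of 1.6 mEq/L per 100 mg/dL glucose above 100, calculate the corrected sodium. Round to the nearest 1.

140 mEq/L

Corrected Na = measured Na + 1.6 · (glucose − 100)/100
= 135 + 1.6 · (407 − 100)/100
= 135 + 4.9
= 139.9 mEq/L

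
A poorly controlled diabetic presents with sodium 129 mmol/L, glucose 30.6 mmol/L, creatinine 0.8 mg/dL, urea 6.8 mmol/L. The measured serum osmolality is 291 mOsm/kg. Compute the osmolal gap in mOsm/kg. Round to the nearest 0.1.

Calculated osmolality = 2·Na + glucose + urea
= 2·129 + 30.6 + 6.8
= 258 + 30.60 + 6.80
= 295.4 mOsm/kg ≈ 295.4 mOsm/kg
Osmolar gap = measured − calculated = 291 − 295.4 = -4.4 mOsm/kg

-4.4 mOsm/kg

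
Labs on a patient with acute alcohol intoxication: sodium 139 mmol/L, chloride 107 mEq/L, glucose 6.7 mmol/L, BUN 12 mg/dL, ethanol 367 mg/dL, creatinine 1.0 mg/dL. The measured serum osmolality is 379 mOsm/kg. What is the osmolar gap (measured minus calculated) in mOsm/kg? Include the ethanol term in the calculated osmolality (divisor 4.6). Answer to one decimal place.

Calculated osmolality = 2·Na + glucose + BUN/2.8 + ethanol/4.6
= 2·139 + 6.7 + 12/2.8 + 367/4.6
= 278 + 6.70 + 4.29 + 79.78
= 368.77 mOsm/kg ≈ 368.8 mOsm/kg
Osmolar gap = measured − calculated = 379 − 368.8 = 10.2 mOsm/kg

10.2 mOsm/kg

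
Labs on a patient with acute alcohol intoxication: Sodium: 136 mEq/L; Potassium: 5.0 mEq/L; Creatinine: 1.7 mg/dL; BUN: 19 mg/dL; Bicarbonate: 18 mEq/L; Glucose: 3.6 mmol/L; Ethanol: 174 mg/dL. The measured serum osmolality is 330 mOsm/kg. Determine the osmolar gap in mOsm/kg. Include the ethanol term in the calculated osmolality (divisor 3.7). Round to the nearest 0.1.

0.6 mOsm/kg

Calculated osmolality = 2·Na + glucose + BUN/2.8 + ethanol/3.7
= 2·136 + 3.6 + 19/2.8 + 174/3.7
= 272 + 3.60 + 6.79 + 47.03
= 329.42 mOsm/kg ≈ 329.4 mOsm/kg
Osmolar gap = measured − calculated = 330 − 329.4 = 0.6 mOsm/kg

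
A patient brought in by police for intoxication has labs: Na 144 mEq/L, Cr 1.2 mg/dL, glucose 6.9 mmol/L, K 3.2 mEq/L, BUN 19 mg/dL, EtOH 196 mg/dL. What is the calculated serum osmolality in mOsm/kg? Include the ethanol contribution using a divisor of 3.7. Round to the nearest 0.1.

Calculated osmolality = 2·Na + glucose + BUN/2.8 + ethanol/3.7
= 2·144 + 6.9 + 19/2.8 + 196/3.7
= 288 + 6.90 + 6.79 + 52.97
= 354.66 mOsm/kg

354.7 mOsm/kg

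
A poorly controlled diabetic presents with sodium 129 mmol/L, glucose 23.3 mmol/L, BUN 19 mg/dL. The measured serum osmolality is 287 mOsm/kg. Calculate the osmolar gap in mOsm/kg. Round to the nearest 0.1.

Calculated osmolality = 2·Na + glucose + BUN/2.8
= 2·129 + 23.3 + 19/2.8
= 258 + 23.30 + 6.79
= 288.09 mOsm/kg ≈ 288.1 mOsm/kg
Osmolar gap = measured − calculated = 287 − 288.1 = -1.1 mOsm/kg

-1.1 mOsm/kg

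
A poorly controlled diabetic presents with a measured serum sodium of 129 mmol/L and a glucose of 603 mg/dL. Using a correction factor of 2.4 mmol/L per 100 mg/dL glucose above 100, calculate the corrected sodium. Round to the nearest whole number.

141 mmol/L

Corrected Na = measured Na + 2.4 · (glucose − 100)/100
= 129 + 2.4 · (603 − 100)/100
= 129 + 12.1
= 141.1 mmol/L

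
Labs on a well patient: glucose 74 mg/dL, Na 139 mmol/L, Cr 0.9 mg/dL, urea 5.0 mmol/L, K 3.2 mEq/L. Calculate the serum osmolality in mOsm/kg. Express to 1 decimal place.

Calculated osmolality = 2·Na + glucose/18 + urea
= 2·139 + 74/18 + 5
= 278 + 4.11 + 5
= 287.11 mOsm/kg

287.1 mOsm/kg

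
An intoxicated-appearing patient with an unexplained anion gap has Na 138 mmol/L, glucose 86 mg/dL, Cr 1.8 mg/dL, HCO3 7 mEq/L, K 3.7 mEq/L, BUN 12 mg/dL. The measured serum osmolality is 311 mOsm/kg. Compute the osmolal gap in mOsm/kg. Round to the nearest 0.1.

Calculated osmolality = 2·Na + glucose/18 + BUN/2.8
= 2·138 + 86/18 + 12/2.8
= 276 + 4.78 + 4.29
= 285.07 mOsm/kg ≈ 285.1 mOsm/kg
Osmolar gap = measured − calculated = 311 − 285.1 = 25.9 mOsm/kg

25.9 mOsm/kg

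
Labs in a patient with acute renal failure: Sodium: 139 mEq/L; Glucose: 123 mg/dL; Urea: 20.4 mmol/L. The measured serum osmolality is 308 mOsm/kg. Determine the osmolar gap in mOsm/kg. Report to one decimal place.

Calculated osmolality = 2·Na + glucose/18 + urea
= 2·139 + 123/18 + 20.4
= 278 + 6.83 + 20.40
= 305.23 mOsm/kg ≈ 305.2 mOsm/kg
Osmolar gap = measured − calculated = 308 − 305.2 = 2.8 mOsm/kg

2.8 mOsm/kg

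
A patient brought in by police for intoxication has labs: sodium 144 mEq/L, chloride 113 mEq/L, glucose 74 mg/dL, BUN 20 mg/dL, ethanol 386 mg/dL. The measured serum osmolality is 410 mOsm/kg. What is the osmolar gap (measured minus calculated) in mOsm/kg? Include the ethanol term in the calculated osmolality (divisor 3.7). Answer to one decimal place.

6.4 mOsm/kg

Calculated osmolality = 2·Na + glucose/18 + BUN/2.8 + ethanol/3.7
= 2·144 + 74/18 + 20/2.8 + 386/3.7
= 288 + 4.11 + 7.14 + 104.32
= 403.57 mOsm/kg ≈ 403.6 mOsm/kg
Osmolar gap = measured − calculated = 410 − 403.6 = 6.4 mOsm/kg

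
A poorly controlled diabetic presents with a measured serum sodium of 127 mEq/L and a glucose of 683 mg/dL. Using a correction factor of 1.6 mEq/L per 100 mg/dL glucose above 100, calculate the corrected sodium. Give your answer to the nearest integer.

136 mEq/L

Corrected Na = measured Na + 1.6 · (glucose − 100)/100
= 127 + 1.6 · (683 − 100)/100
= 127 + 9.3
= 136.3 mEq/L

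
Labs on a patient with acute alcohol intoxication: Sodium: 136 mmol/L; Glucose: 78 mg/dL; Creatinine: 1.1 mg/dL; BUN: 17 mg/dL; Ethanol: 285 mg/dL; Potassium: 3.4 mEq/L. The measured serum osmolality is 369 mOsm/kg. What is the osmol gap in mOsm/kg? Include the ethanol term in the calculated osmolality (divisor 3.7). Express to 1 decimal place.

9.6 mOsm/kg

Calculated osmolality = 2·Na + glucose/18 + BUN/2.8 + ethanol/3.7
= 2·136 + 78/18 + 17/2.8 + 285/3.7
= 272 + 4.33 + 6.07 + 77.03
= 359.43 mOsm/kg ≈ 359.4 mOsm/kg
Osmolar gap = measured − calculated = 369 − 359.4 = 9.6 mOsm/kg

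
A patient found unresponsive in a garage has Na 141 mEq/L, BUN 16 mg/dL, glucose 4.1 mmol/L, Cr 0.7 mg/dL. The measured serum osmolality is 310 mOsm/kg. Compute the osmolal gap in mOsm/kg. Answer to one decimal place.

Calculated osmolality = 2·Na + glucose + BUN/2.8
= 2·141 + 4.1 + 16/2.8
= 282 + 4.10 + 5.71
= 291.81 mOsm/kg ≈ 291.8 mOsm/kg
Osmolar gap = measured − calculated = 310 − 291.8 = 18.2 mOsm/kg

18.2 mOsm/kg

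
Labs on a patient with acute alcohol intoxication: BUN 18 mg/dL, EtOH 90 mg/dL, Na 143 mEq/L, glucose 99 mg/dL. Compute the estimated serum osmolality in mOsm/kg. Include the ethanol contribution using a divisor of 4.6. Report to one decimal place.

317.5 mOsm/kg

Calculated osmolality = 2·Na + glucose/18 + BUN/2.8 + ethanol/4.6
= 2·143 + 99/18 + 18/2.8 + 90/4.6
= 286 + 5.50 + 6.43 + 19.57
= 317.5 mOsm/kg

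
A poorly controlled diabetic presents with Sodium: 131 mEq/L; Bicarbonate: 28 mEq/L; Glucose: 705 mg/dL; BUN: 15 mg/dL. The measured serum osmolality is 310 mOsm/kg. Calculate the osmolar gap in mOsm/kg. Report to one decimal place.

Calculated osmolality = 2·Na + glucose/18 + BUN/2.8
= 2·131 + 705/18 + 15/2.8
= 262 + 39.17 + 5.36
= 306.53 mOsm/kg ≈ 306.5 mOsm/kg
Osmolar gap = measured − calculated = 310 − 306.5 = 3.5 mOsm/kg

3.5 mOsm/kg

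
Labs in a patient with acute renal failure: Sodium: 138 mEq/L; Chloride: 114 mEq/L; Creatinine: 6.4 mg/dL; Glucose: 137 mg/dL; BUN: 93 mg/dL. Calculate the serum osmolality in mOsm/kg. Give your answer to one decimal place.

Calculated osmolality = 2·Na + glucose/18 + BUN/2.8
= 2·138 + 137/18 + 93/2.8
= 276 + 7.61 + 33.21
= 316.82 mOsm/kg

316.8 mOsm/kg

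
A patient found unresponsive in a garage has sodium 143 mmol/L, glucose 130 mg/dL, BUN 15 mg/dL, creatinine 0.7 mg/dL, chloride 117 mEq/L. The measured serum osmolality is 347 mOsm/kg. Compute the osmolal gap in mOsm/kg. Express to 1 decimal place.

48.4 mOsm/kg

Calculated osmolality = 2·Na + glucose/18 + BUN/2.8
= 2·143 + 130/18 + 15/2.8
= 286 + 7.22 + 5.36
= 298.58 mOsm/kg ≈ 298.6 mOsm/kg
Osmolar gap = measured − calculated = 347 − 298.6 = 48.4 mOsm/kg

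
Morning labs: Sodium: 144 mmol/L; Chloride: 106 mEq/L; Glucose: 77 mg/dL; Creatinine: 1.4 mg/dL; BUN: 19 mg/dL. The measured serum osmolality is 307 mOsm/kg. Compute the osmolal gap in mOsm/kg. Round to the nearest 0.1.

7.9 mOsm/kg

Calculated osmolality = 2·Na + glucose/18 + BUN/2.8
= 2·144 + 77/18 + 19/2.8
= 288 + 4.28 + 6.79
= 299.07 mOsm/kg ≈ 299.1 mOsm/kg
Osmolar gap = measured − calculated = 307 − 299.1 = 7.9 mOsm/kg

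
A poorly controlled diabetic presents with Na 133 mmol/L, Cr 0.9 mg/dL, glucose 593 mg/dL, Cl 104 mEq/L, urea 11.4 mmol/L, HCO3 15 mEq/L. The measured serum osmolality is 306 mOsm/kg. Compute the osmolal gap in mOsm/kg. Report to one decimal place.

Calculated osmolality = 2·Na + glucose/18 + urea
= 2·133 + 593/18 + 11.4
= 266 + 32.94 + 11.40
= 310.34 mOsm/kg ≈ 310.3 mOsm/kg
Osmolar gap = measured − calculated = 306 − 310.3 = -4.3 mOsm/kg

-4.3 mOsm/kg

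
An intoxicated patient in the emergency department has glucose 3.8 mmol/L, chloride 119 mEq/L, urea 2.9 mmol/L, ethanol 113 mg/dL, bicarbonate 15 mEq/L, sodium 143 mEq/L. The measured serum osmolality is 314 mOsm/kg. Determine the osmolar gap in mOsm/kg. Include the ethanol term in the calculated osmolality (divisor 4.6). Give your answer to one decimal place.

Calculated osmolality = 2·Na + glucose + urea + ethanol/4.6
= 2·143 + 3.8 + 2.9 + 113/4.6
= 286 + 3.80 + 2.90 + 24.57
= 317.27 mOsm/kg ≈ 317.3 mOsm/kg
Osmolar gap = measured − calculated = 314 − 317.3 = -3.3 mOsm/kg

-3.3 mOsm/kg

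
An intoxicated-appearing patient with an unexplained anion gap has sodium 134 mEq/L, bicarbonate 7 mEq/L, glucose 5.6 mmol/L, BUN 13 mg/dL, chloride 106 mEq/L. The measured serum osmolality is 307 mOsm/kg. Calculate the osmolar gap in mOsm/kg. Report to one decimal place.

Calculated osmolality = 2·Na + glucose + BUN/2.8
= 2·134 + 5.6 + 13/2.8
= 268 + 5.60 + 4.64
= 278.24 mOsm/kg ≈ 278.2 mOsm/kg
Osmolar gap = measured − calculated = 307 − 278.2 = 28.8 mOsm/kg

28.8 mOsm/kg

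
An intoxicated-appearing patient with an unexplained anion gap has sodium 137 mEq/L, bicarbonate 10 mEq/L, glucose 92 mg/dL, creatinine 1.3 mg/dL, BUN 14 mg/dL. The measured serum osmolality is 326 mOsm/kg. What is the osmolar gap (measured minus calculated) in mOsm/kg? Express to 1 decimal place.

41.9 mOsm/kg

Calculated osmolality = 2·Na + glucose/18 + BUN/2.8
= 2·137 + 92/18 + 14/2.8
= 274 + 5.11 + 5
= 284.11 mOsm/kg ≈ 284.1 mOsm/kg
Osmolar gap = measured − calculated = 326 − 284.1 = 41.9 mOsm/kg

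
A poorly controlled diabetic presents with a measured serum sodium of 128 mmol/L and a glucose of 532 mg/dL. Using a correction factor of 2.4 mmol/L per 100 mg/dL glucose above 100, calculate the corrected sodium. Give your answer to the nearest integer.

Corrected Na = measured Na + 2.4 · (glucose − 100)/100
= 128 + 2.4 · (532 − 100)/100
= 128 + 10.4
= 138.4 mmol/L

138 mmol/L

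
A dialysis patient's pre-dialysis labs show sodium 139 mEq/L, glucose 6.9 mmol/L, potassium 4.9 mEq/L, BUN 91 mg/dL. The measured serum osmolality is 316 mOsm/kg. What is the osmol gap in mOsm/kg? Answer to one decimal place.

-1.4 mOsm/kg

Calculated osmolality = 2·Na + glucose + BUN/2.8
= 2·139 + 6.9 + 91/2.8
= 278 + 6.90 + 32.50
= 317.4 mOsm/kg ≈ 317.4 mOsm/kg
Osmolar gap = measured − calculated = 316 − 317.4 = -1.4 mOsm/kg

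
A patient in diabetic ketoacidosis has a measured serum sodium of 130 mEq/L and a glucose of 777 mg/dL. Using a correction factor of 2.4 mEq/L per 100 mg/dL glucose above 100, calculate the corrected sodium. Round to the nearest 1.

Corrected Na = measured Na + 2.4 · (glucose − 100)/100
= 130 + 2.4 · (777 − 100)/100
= 130 + 16.2
= 146.2 mEq/L

146 mEq/L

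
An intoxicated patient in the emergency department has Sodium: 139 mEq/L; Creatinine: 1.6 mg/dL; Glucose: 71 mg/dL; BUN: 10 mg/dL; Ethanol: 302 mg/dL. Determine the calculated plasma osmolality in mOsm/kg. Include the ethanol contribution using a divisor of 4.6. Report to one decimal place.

351.2 mOsm/kg

Calculated osmolality = 2·Na + glucose/18 + BUN/2.8 + ethanol/4.6
= 2·139 + 71/18 + 10/2.8 + 302/4.6
= 278 + 3.94 + 3.57 + 65.65
= 351.16 mOsm/kg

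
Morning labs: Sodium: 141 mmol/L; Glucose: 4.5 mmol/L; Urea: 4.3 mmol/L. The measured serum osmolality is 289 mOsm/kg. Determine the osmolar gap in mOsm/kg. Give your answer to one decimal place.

-1.8 mOsm/kg

Calculated osmolality = 2·Na + glucose + urea
= 2·141 + 4.5 + 4.3
= 282 + 4.50 + 4.30
= 290.8 mOsm/kg ≈ 290.8 mOsm/kg
Osmolar gap = measured − calculated = 289 − 290.8 = -1.8 mOsm/kg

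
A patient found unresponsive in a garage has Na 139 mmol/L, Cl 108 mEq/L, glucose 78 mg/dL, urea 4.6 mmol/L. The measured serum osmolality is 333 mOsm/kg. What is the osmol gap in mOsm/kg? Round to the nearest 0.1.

Calculated osmolality = 2·Na + glucose/18 + urea
= 2·139 + 78/18 + 4.6
= 278 + 4.33 + 4.60
= 286.93 mOsm/kg ≈ 286.9 mOsm/kg
Osmolar gap = measured − calculated = 333 − 286.9 = 46.1 mOsm/kg

46.1 mOsm/kg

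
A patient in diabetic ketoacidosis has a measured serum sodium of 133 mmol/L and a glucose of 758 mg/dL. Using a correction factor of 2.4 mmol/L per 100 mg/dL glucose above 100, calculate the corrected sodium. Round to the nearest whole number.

Corrected Na = measured Na + 2.4 · (glucose − 100)/100
= 133 + 2.4 · (758 − 100)/100
= 133 + 15.8
= 148.8 mmol/L

149 mmol/L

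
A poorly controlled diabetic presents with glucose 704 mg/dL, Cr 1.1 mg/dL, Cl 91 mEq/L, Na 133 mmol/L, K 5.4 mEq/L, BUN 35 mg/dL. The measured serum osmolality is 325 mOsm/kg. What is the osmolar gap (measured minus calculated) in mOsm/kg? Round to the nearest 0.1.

7.4 mOsm/kg

Calculated osmolality = 2·Na + glucose/18 + BUN/2.8
= 2·133 + 704/18 + 35/2.8
= 266 + 39.11 + 12.50
= 317.61 mOsm/kg ≈ 317.6 mOsm/kg
Osmolar gap = measured − calculated = 325 − 317.6 = 7.4 mOsm/kg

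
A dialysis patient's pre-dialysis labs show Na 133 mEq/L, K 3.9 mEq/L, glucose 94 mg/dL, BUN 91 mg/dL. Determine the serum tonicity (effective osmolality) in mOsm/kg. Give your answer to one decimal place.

271.2 mOsm/kg

Effective osmolality excludes urea (freely permeant across cell membranes):
2·Na + glucose/18
= 2·133 + 94/18
= 266 + 5.22
= 271.22 mOsm/kg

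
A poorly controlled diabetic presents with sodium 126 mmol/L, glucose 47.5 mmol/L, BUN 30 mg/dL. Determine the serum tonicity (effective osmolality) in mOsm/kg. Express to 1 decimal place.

Effective osmolality excludes urea (freely permeant across cell membranes):
2·Na + glucose
= 2·126 + 47.5
= 252 + 47.5
= 299.5 mOsm/kg

299.5 mOsm/kg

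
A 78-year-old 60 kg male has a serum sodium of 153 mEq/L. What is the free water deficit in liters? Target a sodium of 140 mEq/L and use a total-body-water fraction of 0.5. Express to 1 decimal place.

2.8 L

TBW = 0.5 · 60 = 30 L
Free water deficit = TBW · (Na/140 − 1)
= 30 · (153/140 − 1)
= 30 · 0.0929
= 2.79 L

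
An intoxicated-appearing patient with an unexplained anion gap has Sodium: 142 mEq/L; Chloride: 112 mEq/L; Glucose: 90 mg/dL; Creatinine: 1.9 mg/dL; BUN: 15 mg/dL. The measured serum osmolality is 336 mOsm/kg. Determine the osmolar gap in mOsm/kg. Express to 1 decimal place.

Calculated osmolality = 2·Na + glucose/18 + BUN/2.8
= 2·142 + 90/18 + 15/2.8
= 284 + 5 + 5.36
= 294.36 mOsm/kg ≈ 294.4 mOsm/kg
Osmolar gap = measured − calculated = 336 − 294.4 = 41.6 mOsm/kg

41.6 mOsm/kg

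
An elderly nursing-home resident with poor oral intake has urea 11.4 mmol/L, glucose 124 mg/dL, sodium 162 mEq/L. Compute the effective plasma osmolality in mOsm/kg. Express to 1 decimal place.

330.9 mOsm/kg

Effective osmolality excludes urea (freely permeant across cell membranes):
2·Na + glucose/18
= 2·162 + 124/18
= 324 + 6.89
= 330.89 mOsm/kg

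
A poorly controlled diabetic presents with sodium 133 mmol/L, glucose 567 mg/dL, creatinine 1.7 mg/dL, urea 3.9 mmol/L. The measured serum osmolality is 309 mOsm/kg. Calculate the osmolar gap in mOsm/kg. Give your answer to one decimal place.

7.6 mOsm/kg

Calculated osmolality = 2·Na + glucose/18 + urea
= 2·133 + 567/18 + 3.9
= 266 + 31.50 + 3.90
= 301.4 mOsm/kg ≈ 301.4 mOsm/kg
Osmolar gap = measured − calculated = 309 − 301.4 = 7.6 mOsm/kg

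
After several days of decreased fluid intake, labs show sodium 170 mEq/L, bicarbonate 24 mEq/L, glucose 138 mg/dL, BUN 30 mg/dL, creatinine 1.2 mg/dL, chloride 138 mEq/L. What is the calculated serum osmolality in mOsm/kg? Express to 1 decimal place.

Calculated osmolality = 2·Na + glucose/18 + BUN/2.8
= 2·170 + 138/18 + 30/2.8
= 340 + 7.67 + 10.71
= 358.38 mOsm/kg

358.4 mOsm/kg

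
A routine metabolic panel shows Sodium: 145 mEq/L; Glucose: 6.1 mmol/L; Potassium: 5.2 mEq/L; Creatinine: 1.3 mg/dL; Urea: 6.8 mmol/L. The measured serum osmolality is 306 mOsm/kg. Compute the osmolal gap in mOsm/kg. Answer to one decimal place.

Calculated osmolality = 2·Na + glucose + urea
= 2·145 + 6.1 + 6.8
= 290 + 6.10 + 6.80
= 302.9 mOsm/kg ≈ 302.9 mOsm/kg
Osmolar gap = measured − calculated = 306 − 302.9 = 3.1 mOsm/kg

3.1 mOsm/kg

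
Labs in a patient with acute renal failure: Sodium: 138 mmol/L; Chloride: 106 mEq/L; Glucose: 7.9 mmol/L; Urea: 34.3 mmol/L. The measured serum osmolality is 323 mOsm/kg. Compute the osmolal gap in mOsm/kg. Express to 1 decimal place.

4.8 mOsm/kg

Calculated osmolality = 2·Na + glucose + urea
= 2·138 + 7.9 + 34.3
= 276 + 7.90 + 34.30
= 318.2 mOsm/kg ≈ 318.2 mOsm/kg
Osmolar gap = measured − calculated = 323 − 318.2 = 4.8 mOsm/kg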